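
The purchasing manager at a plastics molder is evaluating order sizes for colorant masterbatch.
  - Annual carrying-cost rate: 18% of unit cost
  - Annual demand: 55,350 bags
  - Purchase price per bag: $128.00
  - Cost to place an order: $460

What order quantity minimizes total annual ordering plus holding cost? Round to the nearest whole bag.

Holding cost per bag per year: H = 18% × $128 = $23.0400
Q* = √(2·D·S / H) = √(2·55,350·460 / 23.04) = √2,210,156.2 ≈ 1,486.66

1,487 bags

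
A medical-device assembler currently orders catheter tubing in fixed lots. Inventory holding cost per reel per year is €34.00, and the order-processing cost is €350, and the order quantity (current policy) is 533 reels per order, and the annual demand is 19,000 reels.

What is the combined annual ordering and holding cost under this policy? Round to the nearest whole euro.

€21,538

Orders/yr = 19,000/533 = 35.647; ordering cost = 35.647 × €350 = €12,476.55
Average inventory = 533/2 = 266.5; holding cost = 266.5 × €34 = €9,061.00
Total = €12,476.55 + €9,061.00 = €21,537.55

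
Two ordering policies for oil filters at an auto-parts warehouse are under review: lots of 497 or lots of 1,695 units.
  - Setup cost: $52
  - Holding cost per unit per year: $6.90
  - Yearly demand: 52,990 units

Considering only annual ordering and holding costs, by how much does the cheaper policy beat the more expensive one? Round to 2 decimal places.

$214.53

TC(Q) = (D/Q)S + (Q/2)H
TC(497) = (52,990/497)×52 + (497/2)×6.9 = $7,258.88
TC(1,695) = (52,990/1,695)×52 + (1,695/2)×6.9 = $7,473.40
Lots of 497 are cheaper by $214.53.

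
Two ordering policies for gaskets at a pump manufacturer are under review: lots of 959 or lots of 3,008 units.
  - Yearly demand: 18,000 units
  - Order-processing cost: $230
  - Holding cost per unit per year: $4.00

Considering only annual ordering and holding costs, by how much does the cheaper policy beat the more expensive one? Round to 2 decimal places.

$1,157.33

For each Q, cost = (D/Q)·S + (Q/2)·H.
TC(959) = (18,000/959)×230 + (959/2)×4 = $6,235.00
TC(3,008) = (18,000/3,008)×230 + (3,008/2)×4 = $7,392.33
Cheaper: Q = 959.  Difference = $1,157.33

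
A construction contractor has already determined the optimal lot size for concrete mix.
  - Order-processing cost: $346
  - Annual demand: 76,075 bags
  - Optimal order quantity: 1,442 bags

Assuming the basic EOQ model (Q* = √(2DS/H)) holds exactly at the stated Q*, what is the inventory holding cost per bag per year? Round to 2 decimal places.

$25.32

EOQ relation: Q² = 2DS/H, so rearrange for the unknown.
H = 2DS / Q² = 2 × 76,075 × 346 / 1,442² = 25.3173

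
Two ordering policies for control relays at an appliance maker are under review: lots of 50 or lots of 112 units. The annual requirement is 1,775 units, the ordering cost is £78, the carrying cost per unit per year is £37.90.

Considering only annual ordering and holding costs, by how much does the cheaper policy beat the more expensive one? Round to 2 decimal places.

Annual cost at Q: ordering D·S/Q plus holding Q·H/2.
TC(50) = (1,775/50)×78 + (50/2)×37.9 = £3,716.50
TC(112) = (1,775/112)×78 + (112/2)×37.9 = £3,358.56
|ΔTC| = |£3,716.50 − £3,358.56| = £357.94

£357.94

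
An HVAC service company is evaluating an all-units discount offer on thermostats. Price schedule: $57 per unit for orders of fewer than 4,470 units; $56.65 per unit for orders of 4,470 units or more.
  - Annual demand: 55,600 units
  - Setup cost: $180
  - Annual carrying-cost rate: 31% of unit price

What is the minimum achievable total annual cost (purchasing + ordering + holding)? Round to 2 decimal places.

H₁ = 31%×$57 = $17.6700;  H₂ = 31%×$56.65 = $17.5615
EOQ₁ = √(2×55,600×180/17.6700) = 1,064.32  (< 4,470, feasible at tier 1)
EOQ₂ = √(2×55,600×180/17.5615) = 1,067.60  (< 4,470 → use Q = 4,470 at tier-2 price)
TC(tier 1 (EOQ₁), Q≈1,064.3) = $3,188,006.45
TC(tier 2, Q≈4,470.0) = $3,191,228.88
Minimum at tier 1 (EOQ₁): $3,188,006.45

$3,188,006.45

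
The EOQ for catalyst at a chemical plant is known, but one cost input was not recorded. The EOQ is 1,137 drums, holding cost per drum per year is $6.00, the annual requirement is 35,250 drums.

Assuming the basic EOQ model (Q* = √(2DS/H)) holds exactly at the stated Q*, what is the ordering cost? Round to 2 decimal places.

$110.02

Since Q* = (2DS/H)^½, squaring gives Q*²·H = 2DS.
S = Q²H / (2D) = 1,137² × 6 / (2 × 35,250) = 110.0229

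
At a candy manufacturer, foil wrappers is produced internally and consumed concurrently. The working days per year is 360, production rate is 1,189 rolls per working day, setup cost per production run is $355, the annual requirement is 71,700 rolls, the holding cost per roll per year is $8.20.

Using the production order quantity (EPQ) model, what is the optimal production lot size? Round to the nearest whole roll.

Daily demand d = 71,700/360 = 199.167; p = 1189; 1 − d/p = 0.83249
EPQ = √(2DS / (H(1 − d/p)))
    = √(2 × 71,700 × 355 / (8.2 × 0.83249)) ≈ 2,730.81

2,731 rolls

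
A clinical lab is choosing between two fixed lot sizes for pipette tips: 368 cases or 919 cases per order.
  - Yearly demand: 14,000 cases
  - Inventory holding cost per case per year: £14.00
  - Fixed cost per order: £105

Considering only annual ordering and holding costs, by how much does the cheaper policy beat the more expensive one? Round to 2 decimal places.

£1,462.00

For each Q, cost = (D/Q)·S + (Q/2)·H.
TC(368) = (14,000/368)×105 + (368/2)×14 = £6,570.57
TC(919) = (14,000/919)×105 + (919/2)×14 = £8,032.56
|ΔTC| = |£6,570.57 − £8,032.56| = £1,462.00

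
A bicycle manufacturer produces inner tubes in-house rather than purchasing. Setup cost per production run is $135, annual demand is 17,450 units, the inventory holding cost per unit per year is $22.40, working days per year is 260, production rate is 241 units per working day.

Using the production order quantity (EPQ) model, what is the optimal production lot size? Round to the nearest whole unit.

540 units

Daily demand d = 17,450/260 = 67.115; p = 241; 1 − d/p = 0.72151
EPQ = √(2DS / (H(1 − d/p)))
    = √(2 × 17,450 × 135 / (22.4 × 0.72151)) ≈ 539.93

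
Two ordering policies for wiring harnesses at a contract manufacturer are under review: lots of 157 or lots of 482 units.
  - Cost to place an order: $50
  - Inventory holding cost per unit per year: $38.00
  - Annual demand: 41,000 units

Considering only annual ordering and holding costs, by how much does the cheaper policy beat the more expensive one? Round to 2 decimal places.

$2,629.21

TC(Q) = (D/Q)S + (Q/2)H
TC(157) = (41,000/157)×50 + (157/2)×38 = $16,040.32
TC(482) = (41,000/482)×50 + (482/2)×38 = $13,411.11
Lots of 482 are cheaper by $2,629.21.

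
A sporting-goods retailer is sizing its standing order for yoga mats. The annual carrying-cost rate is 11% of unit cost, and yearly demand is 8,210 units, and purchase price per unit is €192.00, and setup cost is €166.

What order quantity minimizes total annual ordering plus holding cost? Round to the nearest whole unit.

359 units

Carrying cost H = €192 × 11% = €21.1200/unit/yr
2DS/H = 2·8,210·166/21.12 = 129,058.71
EOQ = √129,058.71 ≈ 359.25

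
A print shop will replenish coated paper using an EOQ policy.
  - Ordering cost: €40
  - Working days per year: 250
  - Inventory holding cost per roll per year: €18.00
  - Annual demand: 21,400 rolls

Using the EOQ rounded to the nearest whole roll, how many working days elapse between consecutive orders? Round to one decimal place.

3.6 days

Q* = √(2·D·S / H) = √(2·21,400·40 / 18) = √95,111.1 ≈ 308.40 → Q = 308 rolls
Days between orders = 250 / (D/Q) = 250 / 69.481 ≈ 3.598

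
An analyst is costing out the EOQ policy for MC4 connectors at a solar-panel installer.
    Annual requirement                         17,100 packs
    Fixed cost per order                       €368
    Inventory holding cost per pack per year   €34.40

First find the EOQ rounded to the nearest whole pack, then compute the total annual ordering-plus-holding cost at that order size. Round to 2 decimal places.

2DS/H = 2·17,100·368/34.4 = 365,860.47
EOQ = √365,860.47 ≈ 604.86 → Q = 605 packs
Annual ordering cost = (D/Q)·S = (17,100/605) × 368 = €10,401.32
Annual holding cost  = (Q/2)·H = (605/2) × 34.4 = €10,406.00
Total = €10,401.32 + €10,406.00 = €20,807.32

€20,807.32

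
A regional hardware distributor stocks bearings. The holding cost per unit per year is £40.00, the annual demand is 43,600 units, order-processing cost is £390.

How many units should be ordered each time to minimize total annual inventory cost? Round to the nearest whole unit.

922 units

Q* = √(2·D·S / H) = √(2·43,600·390 / 40) = √850,200.0 ≈ 922.06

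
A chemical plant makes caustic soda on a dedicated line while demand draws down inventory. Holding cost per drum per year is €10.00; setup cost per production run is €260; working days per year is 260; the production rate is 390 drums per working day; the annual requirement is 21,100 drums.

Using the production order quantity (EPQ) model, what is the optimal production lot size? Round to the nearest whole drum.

1,177 drums

d = 21,100/260 = 81.1538 drums/day;  effective holding cost H(1 − d/p) = 10·(1 − 81.1538/390) = 7.91913
Q* = √(2DS / H_eff) = √(2·21,100·260 / 7.91913) ≈ 1,177.07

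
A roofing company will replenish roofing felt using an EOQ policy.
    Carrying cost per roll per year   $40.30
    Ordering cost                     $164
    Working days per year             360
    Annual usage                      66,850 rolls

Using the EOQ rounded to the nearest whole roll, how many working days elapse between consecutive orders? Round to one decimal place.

4.0 days

EOQ = √(2DS/H) = √(2 × 66,850 × 164 / 40.3)
    = √(544,089.33) ≈ 737.62 → Q = 738 rolls
Days between orders = 360 / (D/Q) = 360 / 90.583 ≈ 3.974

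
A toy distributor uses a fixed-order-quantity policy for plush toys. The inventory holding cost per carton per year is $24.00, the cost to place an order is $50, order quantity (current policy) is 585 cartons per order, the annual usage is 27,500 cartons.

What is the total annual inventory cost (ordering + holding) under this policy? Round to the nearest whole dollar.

Ordering: D/Q × S = 27,500/585 × $50 = $2,350.43
Holding:  Q/2 × H = 585/2 × $24 = $7,020.00
Total = $2,350.43 + $7,020.00 = $9,370.43

$9,370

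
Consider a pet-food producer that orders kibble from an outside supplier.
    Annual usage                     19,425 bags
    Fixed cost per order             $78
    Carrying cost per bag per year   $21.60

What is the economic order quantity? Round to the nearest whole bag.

Optimal lot size Q* = (2 × 19,425 × $78 / $21.6)^½ ≈ 374.56

375 bags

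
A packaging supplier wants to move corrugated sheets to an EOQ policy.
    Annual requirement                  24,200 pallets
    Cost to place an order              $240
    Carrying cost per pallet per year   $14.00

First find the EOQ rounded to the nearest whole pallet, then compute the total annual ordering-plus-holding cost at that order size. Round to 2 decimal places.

2DS/H = 2·24,200·240/14 = 829,714.29
EOQ = √829,714.29 ≈ 910.89 → Q = 911 pallets
Orders/yr = 24,200/911 = 26.564; ordering cost = 26.564 × $240 = $6,375.41
Average inventory = 911/2 = 455.5; holding cost = 455.5 × $14 = $6,377.00
Total = $6,375.41 + $6,377.00 = $12,752.41

$12,752.41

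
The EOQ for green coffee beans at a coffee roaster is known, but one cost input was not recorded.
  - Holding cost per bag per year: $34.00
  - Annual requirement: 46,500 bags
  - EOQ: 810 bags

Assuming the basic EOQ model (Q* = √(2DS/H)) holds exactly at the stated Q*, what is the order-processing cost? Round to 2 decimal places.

$239.86

EOQ relation: Q² = 2DS/H, so rearrange for the unknown.
S = Q²H / (2D) = 810² × 34 / (2 × 46,500) = 239.8645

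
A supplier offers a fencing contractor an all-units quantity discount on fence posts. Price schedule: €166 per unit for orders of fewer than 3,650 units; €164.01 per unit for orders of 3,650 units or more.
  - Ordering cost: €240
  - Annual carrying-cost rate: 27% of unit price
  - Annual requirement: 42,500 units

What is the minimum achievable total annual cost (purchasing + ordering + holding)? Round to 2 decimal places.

H₁ = 27%×€166 = €44.8200;  H₂ = 27%×€164.01 = €44.2827
EOQ₁ = √(2×42,500×240/44.8200) = 674.65  (< 3,650, feasible at tier 1)
EOQ₂ = √(2×42,500×240/44.2827) = 678.73  (< 3,650 → use Q = 3,650 at tier-2 price)
TC(tier 1 (EOQ₁), Q≈674.7) = €7,085,237.86
TC(tier 2, Q≈3,650.0) = €7,054,035.45
Minimum at tier 2: €7,054,035.45

€7,054,035.45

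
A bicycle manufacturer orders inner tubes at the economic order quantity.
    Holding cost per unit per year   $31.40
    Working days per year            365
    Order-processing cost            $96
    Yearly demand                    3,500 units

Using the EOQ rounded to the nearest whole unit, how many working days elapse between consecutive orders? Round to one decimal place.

Q* = √(2·D·S / H) = √(2·3,500·96 / 31.4) = √21,401.3 ≈ 146.29 → Q = 146 units
Days between orders = 365 / (D/Q) = 365 / 23.973 ≈ 15.226

15.2 days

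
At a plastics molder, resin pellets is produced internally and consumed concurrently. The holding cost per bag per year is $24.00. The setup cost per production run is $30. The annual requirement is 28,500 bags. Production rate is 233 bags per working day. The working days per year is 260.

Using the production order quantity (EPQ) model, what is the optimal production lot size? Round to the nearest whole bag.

367 bags

Daily demand d = 28,500/260 = 109.615; p = 233; 1 − d/p = 0.52955
EPQ = √(2DS / (H(1 − d/p)))
    = √(2 × 28,500 × 30 / (24 × 0.52955)) ≈ 366.81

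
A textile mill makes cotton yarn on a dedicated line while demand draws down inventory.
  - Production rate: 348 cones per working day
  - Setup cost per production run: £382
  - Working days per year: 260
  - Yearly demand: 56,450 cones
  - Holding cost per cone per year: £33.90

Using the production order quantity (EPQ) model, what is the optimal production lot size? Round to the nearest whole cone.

d = 56,450/260 = 217.1154 cones/day;  effective holding cost H(1 − d/p) = 33.9·(1 − 217.1154/348) = 12.74997
Q* = √(2DS / H_eff) = √(2·56,450·382 / 12.74997) ≈ 1,839.18

1,839 cones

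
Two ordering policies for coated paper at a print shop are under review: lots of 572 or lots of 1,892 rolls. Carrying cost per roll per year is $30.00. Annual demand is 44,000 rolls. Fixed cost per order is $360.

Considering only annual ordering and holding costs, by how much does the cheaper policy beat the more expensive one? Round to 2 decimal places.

Annual cost at Q: ordering D·S/Q plus holding Q·H/2.
TC(572) = (44,000/572)×360 + (572/2)×30 = $36,272.31
TC(1,892) = (44,000/1,892)×360 + (1,892/2)×30 = $36,752.09
Lots of 572 are cheaper by $479.79.

$479.79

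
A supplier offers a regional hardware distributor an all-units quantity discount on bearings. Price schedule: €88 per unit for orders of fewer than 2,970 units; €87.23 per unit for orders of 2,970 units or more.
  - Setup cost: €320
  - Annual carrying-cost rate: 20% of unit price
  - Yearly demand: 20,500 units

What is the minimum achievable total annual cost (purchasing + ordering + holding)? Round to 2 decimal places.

€1,816,331.06

H₁ = 20%×€88 = €17.6000;  H₂ = 20%×€87.23 = €17.4460
EOQ₁ = √(2×20,500×320/17.6000) = 863.40  (< 2,970, feasible at tier 1)
EOQ₂ = √(2×20,500×320/17.4460) = 867.20  (< 2,970 → use Q = 2,970 at tier-2 price)
TC(tier 1 (EOQ₁), Q≈863.4) = €1,819,195.79
TC(tier 2, Q≈2,970.0) = €1,816,331.06
Minimum at tier 2: €1,816,331.06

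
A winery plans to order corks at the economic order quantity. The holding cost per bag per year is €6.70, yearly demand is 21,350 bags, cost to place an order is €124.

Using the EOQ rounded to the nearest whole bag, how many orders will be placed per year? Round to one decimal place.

24.0 orders per year

2DS/H = 2·21,350·124/6.7 = 790,268.66
EOQ = √790,268.66 ≈ 888.97 → Q = 889
N = D/Q = 21,350/889 ≈ 24.016 orders/yr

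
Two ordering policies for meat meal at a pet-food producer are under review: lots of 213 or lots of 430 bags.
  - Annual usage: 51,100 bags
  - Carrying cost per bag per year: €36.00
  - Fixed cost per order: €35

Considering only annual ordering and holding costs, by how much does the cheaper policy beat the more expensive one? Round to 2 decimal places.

For each Q, cost = (D/Q)·S + (Q/2)·H.
TC(213) = (51,100/213)×35 + (213/2)×36 = €12,230.71
TC(430) = (51,100/430)×35 + (430/2)×36 = €11,899.30
Lots of 430 are cheaper by €331.41.

€331.41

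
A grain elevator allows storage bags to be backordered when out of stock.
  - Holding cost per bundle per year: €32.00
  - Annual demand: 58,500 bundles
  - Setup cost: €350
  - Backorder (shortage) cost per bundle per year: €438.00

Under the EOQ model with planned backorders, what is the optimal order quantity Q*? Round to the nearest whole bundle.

Basic EOQ = √(2·58,500·350/32) = 1,131.233
Backorder adjustment √((H+b)/b) = √((32+438)/438) = 1.0359
Q* = 1,131.233 × 1.0359 ≈ 1,171.83

1,172 bundles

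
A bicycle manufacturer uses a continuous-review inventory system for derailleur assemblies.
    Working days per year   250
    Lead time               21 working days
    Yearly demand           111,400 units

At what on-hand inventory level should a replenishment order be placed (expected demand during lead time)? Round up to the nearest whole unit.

9,358 units

Daily demand d = 111,400 / 250 = 445.600 units/day
Demand during lead time = 445.600 × 21 = 9,357.60
Reorder point = 9,357.60 → round up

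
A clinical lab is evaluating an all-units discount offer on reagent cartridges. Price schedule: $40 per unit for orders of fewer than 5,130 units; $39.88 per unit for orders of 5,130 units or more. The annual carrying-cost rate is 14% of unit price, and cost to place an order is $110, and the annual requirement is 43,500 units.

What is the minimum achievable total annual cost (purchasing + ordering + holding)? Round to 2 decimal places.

$1,747,320.66

H₁ = 14%×$40 = $5.6000;  H₂ = 14%×$39.88 = $5.5832
EOQ₁ = √(2×43,500×110/5.6000) = 1,307.26  (< 5,130, feasible at tier 1)
EOQ₂ = √(2×43,500×110/5.5832) = 1,309.23  (< 5,130 → use Q = 5,130 at tier-2 price)
TC(tier 1 (EOQ₁), Q≈1,307.3) = $1,747,320.66
TC(tier 2, Q≈5,130.0) = $1,750,033.66
Minimum at tier 1 (EOQ₁): $1,747,320.66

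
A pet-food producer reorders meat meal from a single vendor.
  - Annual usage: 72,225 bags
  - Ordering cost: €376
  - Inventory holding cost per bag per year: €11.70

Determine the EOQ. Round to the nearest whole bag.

2,155 bags

Optimal lot size Q* = (2 × 72,225 × €376 / €11.7)^½ ≈ 2,154.57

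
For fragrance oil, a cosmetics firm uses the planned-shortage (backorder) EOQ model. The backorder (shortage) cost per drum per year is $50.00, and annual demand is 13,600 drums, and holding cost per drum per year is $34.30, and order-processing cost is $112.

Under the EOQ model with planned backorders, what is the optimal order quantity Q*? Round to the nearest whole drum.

387 drums

Q* = √(2DS/H) · √((H + b)/b)
   = √(2 × 13,600 × 112 / 34.3) · √((34.3 + 50) / 50)
   = 298.021 × 1.2985 ≈ 386.97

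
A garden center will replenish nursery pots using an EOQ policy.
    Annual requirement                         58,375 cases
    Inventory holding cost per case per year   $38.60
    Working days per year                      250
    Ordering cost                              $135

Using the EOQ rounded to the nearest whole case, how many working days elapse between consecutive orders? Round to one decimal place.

2.7 days

Optimal lot size Q* = (2 × 58,375 × $135 / $38.6)^½ ≈ 639.00 → Q = 639 cases
Cycle time = (working days × Q)/D = (250 × 639) / 58,375 = 2.737 days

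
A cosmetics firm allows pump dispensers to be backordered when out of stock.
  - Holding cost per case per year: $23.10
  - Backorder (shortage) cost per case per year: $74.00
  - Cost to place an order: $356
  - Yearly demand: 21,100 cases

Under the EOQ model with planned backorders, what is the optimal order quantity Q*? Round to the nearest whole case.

924 cases

Basic EOQ = √(2·21,100·356/23.1) = 806.446
Backorder adjustment √((H+b)/b) = √((23.1+74)/74) = 1.1455
Q* = 806.446 × 1.1455 ≈ 923.78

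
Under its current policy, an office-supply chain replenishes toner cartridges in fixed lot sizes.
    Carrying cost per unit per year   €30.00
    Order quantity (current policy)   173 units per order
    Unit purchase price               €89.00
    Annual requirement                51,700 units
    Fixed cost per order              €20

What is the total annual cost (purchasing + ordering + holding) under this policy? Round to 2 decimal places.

€4,609,871.88

Orders/yr = 51,700/173 = 298.844; ordering cost = 298.844 × €20 = €5,976.88
Average inventory = 173/2 = 86.5; holding cost = 86.5 × €30 = €2,595.00
Purchase cost = D·C = 51,700 × 89 = €4,601,300.00
Total = €5,976.88 + €2,595.00 + €4,601,300.00 = €4,609,871.88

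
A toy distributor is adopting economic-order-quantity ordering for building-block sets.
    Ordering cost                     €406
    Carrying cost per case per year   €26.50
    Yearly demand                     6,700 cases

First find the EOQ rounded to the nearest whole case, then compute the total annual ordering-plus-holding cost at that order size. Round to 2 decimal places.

Q* = √(2·D·S / H) = √(2·6,700·406 / 26.5) = √205,298.1 ≈ 453.10 → Q = 453 cases
Annual ordering cost = (D/Q)·S = (6,700/453) × 406 = €6,004.86
Annual holding cost  = (Q/2)·H = (453/2) × 26.5 = €6,002.25
Total = €6,004.86 + €6,002.25 = €12,007.11

€12,007.11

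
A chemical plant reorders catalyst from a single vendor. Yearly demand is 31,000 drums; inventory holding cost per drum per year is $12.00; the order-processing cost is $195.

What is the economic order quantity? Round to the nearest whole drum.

Q* = √(2·D·S / H) = √(2·31,000·195 / 12) = √1,007,500.0 ≈ 1,003.74

1,004 drums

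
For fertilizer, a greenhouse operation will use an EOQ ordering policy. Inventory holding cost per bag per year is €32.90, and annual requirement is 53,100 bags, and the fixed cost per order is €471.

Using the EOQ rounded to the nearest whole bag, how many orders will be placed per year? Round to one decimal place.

43.1 orders per year

2DS/H = 2·53,100·471/32.9 = 1,520,370.82
EOQ = √1,520,370.82 ≈ 1,233.03 → Q = 1,233
N = D/Q = 53,100/1,233 ≈ 43.066 orders/yr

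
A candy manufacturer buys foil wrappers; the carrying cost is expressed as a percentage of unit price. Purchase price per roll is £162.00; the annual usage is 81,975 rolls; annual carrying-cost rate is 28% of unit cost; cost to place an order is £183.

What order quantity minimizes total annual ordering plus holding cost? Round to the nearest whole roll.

Holding cost per roll per year: H = 28% × £162 = £45.3600
EOQ = √(2DS/H) = √(2 × 81,975 × 183 / 45.36)
    = √(661,438.49) ≈ 813.29

813 rolls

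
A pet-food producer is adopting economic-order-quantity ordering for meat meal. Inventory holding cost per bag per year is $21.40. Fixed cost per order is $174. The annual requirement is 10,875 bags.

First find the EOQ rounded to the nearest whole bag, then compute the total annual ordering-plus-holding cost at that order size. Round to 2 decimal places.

Q* = √(2·D·S / H) = √(2·10,875·174 / 21.4) = √176,845.8 ≈ 420.53 → Q = 421 bags
Ordering: D/Q × S = 10,875/421 × $174 = $4,494.66
Holding:  Q/2 × H = 421/2 × $21.4 = $4,504.70
Total = $4,494.66 + $4,504.70 = $8,999.36

$8,999.36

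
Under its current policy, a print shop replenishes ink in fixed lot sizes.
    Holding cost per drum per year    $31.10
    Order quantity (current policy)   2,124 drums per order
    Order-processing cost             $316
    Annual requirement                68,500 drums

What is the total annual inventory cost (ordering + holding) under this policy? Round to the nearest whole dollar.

$43,219

Annual ordering cost = (D/Q)·S = (68,500/2,124) × 316 = $10,191.15
Annual holding cost  = (Q/2)·H = (2,124/2) × 31.1 = $33,028.20
Total = $10,191.15 + $33,028.20 = $43,219.35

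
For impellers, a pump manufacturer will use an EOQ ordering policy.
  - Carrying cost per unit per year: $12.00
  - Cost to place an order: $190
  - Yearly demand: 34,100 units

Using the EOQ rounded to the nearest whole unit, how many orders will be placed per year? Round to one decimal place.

32.8 orders per year

2DS/H = 2·34,100·190/12 = 1,079,833.33
EOQ = √1,079,833.33 ≈ 1,039.15 → Q = 1,039
N = D/Q = 34,100/1,039 ≈ 32.820 orders/yr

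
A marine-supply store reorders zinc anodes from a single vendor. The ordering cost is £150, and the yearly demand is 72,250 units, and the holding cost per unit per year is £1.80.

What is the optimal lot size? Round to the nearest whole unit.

3,470 units

Optimal lot size Q* = (2 × 72,250 × £150 / £1.8)^½ ≈ 3,470.11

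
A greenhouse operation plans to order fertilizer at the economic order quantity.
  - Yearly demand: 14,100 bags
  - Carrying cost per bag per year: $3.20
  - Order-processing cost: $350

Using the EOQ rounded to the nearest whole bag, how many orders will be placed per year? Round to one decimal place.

2DS/H = 2·14,100·350/3.2 = 3,084,375.00
EOQ = √3,084,375.00 ≈ 1,756.24 → Q = 1,756
Orders per year = D/Q = 14,100 / 1,756 = 8.030

8.0 orders per year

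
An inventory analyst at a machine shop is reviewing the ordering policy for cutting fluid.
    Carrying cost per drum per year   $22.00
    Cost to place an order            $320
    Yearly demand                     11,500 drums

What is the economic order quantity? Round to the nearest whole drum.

Q* = √(2·D·S / H) = √(2·11,500·320 / 22) = √334,545.5 ≈ 578.40

578 drums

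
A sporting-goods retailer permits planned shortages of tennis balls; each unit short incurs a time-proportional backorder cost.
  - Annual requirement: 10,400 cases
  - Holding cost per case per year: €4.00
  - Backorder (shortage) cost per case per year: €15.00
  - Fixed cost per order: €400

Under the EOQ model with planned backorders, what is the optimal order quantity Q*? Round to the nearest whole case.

Q* = √(2DS/H) · √((H + b)/b)
   = √(2 × 10,400 × 400 / 4) · √((4 + 15) / 15)
   = 1,442.221 × 1.1255 ≈ 1,623.17

1,623 cases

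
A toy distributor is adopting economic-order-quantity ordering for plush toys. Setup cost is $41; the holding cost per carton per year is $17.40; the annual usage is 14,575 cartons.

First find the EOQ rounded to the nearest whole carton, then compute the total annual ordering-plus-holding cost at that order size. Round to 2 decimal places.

Q* = √(2·D·S / H) = √(2·14,575·41 / 17.4) = √68,686.8 ≈ 262.08 → Q = 262 cartons
Orders/yr = 14,575/262 = 55.630; ordering cost = 55.630 × $41 = $2,280.82
Average inventory = 262/2 = 131; holding cost = 131 × $17.4 = $2,279.40
Total = $2,280.82 + $2,279.40 = $4,560.22

$4,560.22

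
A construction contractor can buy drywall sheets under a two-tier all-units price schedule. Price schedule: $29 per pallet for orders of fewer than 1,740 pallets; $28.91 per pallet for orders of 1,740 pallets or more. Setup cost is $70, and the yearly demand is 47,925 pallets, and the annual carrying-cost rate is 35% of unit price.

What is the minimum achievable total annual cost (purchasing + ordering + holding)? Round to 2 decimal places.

H₁ = 35%×$29 = $10.1500;  H₂ = 35%×$28.91 = $10.1185
EOQ₁ = √(2×47,925×70/10.1500) = 813.04  (< 1,740, feasible at tier 1)
EOQ₂ = √(2×47,925×70/10.1185) = 814.30  (< 1,740 → use Q = 1,740 at tier-2 price)
TC(tier 1 (EOQ₁), Q≈813.0) = $1,398,077.36
TC(tier 2, Q≈1,740.0) = $1,396,242.86
Minimum at tier 2: $1,396,242.86

$1,396,242.86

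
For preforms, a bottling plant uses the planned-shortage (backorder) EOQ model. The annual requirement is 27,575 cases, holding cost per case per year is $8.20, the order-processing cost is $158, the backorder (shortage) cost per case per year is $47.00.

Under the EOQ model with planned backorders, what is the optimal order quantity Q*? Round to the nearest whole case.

1,117 cases

Basic EOQ = √(2·27,575·158/8.2) = 1,030.847
Backorder adjustment √((H+b)/b) = √((8.2+47)/47) = 1.0837
Q* = 1,030.847 × 1.0837 ≈ 1,117.16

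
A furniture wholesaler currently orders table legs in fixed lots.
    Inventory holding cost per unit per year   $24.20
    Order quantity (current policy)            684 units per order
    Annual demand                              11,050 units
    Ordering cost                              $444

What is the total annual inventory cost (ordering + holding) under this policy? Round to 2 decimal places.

Ordering: D/Q × S = 11,050/684 × $444 = $7,172.81
Holding:  Q/2 × H = 684/2 × $24.2 = $8,276.40
Total = $7,172.81 + $8,276.40 = $15,449.21

$15,449.21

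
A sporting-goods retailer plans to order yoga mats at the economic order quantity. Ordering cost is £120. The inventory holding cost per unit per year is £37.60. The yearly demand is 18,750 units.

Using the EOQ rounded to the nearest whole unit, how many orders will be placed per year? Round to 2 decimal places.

Q* = √(2·D·S / H) = √(2·18,750·120 / 37.6) = √119,680.9 ≈ 345.95 → Q = 346
Orders per year = D/Q = 18,750 / 346 = 54.191

54.19 orders per year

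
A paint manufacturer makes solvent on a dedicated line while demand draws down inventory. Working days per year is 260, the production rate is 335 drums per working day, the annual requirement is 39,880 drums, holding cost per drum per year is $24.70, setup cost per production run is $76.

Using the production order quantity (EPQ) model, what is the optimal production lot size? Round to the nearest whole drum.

673 drums

Daily demand d = 39,880/260 = 153.385; p = 335; 1 − d/p = 0.54214
EPQ = √(2DS / (H(1 − d/p)))
    = √(2 × 39,880 × 76 / (24.7 × 0.54214)) ≈ 672.82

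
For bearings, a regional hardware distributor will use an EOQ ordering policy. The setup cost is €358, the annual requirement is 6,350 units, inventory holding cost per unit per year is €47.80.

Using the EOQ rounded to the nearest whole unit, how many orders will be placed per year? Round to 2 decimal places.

20.62 orders per year

EOQ = √(2DS/H) = √(2 × 6,350 × 358 / 47.8)
    = √(95,117.15) ≈ 308.41 → Q = 308
N = D/Q = 6,350/308 ≈ 20.617 orders/yr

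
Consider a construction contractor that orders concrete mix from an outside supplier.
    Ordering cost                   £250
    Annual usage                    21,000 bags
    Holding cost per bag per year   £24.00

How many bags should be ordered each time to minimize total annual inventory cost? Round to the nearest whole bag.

Q* = √(2·D·S / H) = √(2·21,000·250 / 24) = √437,500.0 ≈ 661.44

661 bags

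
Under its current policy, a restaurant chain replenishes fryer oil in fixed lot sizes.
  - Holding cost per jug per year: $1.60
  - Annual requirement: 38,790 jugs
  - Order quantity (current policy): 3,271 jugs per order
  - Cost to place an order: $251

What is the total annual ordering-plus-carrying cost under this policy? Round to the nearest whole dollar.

$5,593

Ordering: D/Q × S = 38,790/3,271 × $251 = $2,976.55
Holding:  Q/2 × H = 3,271/2 × $1.6 = $2,616.80
Total = $2,976.55 + $2,616.80 = $5,593.35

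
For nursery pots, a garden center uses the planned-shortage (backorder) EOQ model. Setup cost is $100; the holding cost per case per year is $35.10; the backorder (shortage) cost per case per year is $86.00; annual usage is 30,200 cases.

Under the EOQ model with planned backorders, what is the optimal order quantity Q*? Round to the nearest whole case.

Basic EOQ = √(2·30,200·100/35.1) = 414.825
Backorder adjustment √((H+b)/b) = √((35.1+86)/86) = 1.1867
Q* = 414.825 × 1.1867 ≈ 492.25

492 cases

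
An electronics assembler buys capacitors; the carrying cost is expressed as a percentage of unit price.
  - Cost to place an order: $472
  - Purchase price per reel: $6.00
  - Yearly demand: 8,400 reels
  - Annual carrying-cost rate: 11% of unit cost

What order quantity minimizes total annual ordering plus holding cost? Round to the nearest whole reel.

Carrying cost H = $6 × 11% = $0.6600/reel/yr
Optimal lot size Q* = (2 × 8,400 × $472 / $0.66)^½ ≈ 3,466.20

3,466 reels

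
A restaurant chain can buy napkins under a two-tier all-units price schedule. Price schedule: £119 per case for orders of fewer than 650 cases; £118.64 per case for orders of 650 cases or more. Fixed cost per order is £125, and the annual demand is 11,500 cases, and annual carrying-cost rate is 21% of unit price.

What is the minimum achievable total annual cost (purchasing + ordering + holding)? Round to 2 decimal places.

£1,374,668.72

H₁ = 21%×£119 = £24.9900;  H₂ = 21%×£118.64 = £24.9144
EOQ₁ = √(2×11,500×125/24.9900) = 339.18  (< 650, feasible at tier 1)
EOQ₂ = √(2×11,500×125/24.9144) = 339.70  (< 650 → use Q = 650 at tier-2 price)
TC(tier 1 (EOQ₁), Q≈339.2) = £1,376,976.22
TC(tier 2, Q≈650.0) = £1,374,668.72
Minimum at tier 2: £1,374,668.72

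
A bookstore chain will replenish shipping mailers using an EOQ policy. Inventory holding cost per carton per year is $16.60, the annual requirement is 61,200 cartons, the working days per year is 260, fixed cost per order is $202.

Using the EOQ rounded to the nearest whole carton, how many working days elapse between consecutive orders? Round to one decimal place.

5.2 days

EOQ = √(2DS/H) = √(2 × 61,200 × 202 / 16.6)
    = √(1,489,445.78) ≈ 1,220.43 → Q = 1,220 cartons
Cycle time = (working days × Q)/D = (260 × 1,220) / 61,200 = 5.183 days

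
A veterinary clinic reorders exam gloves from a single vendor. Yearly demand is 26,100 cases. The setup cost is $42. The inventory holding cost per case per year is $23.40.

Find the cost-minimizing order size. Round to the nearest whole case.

306 cases

Optimal lot size Q* = (2 × 26,100 × $42 / $23.4)^½ ≈ 306.09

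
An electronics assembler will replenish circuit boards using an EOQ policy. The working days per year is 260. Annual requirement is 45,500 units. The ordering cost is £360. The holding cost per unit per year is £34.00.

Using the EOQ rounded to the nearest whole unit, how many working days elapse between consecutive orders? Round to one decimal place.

5.6 days

Q* = √(2·D·S / H) = √(2·45,500·360 / 34) = √963,529.4 ≈ 981.60 → Q = 982 units
Days between orders = 260 / (D/Q) = 260 / 46.334 ≈ 5.611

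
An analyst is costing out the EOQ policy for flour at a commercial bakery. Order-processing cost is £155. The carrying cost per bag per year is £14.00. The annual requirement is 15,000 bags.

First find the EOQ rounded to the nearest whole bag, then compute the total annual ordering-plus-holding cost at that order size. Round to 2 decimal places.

£8,068.46

2DS/H = 2·15,000·155/14 = 332,142.86
EOQ = √332,142.86 ≈ 576.32 → Q = 576 bags
Ordering: D/Q × S = 15,000/576 × £155 = £4,036.46
Holding:  Q/2 × H = 576/2 × £14 = £4,032.00
Total = £4,036.46 + £4,032.00 = £8,068.46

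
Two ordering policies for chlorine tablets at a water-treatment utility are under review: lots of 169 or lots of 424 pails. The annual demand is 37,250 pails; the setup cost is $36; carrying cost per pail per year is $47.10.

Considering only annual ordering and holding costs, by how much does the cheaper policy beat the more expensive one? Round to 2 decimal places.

$1,233.07

TC(Q) = (D/Q)S + (Q/2)H
TC(169) = (37,250/169)×36 + (169/2)×47.1 = $11,914.86
TC(424) = (37,250/424)×36 + (424/2)×47.1 = $13,147.94
Cheaper: Q = 169.  Difference = $1,233.07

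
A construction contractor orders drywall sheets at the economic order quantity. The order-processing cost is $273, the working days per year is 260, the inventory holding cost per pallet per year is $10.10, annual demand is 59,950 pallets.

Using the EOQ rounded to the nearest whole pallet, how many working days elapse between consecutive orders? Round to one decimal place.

EOQ = √(2DS/H) = √(2 × 59,950 × 273 / 10.1)
    = √(3,240,861.39) ≈ 1,800.24 → Q = 1,800 pallets
T = Q/D × 260 days = 1,800/59,950 × 260 = 7.807 days

7.8 days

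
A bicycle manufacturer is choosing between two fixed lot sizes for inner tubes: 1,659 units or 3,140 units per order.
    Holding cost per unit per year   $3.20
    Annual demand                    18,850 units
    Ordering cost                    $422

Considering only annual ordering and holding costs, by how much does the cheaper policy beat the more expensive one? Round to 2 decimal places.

TC(Q) = (D/Q)S + (Q/2)H
TC(1,659) = (18,850/1,659)×422 + (1,659/2)×3.2 = $7,449.28
TC(3,140) = (18,850/3,140)×422 + (3,140/2)×3.2 = $7,557.34
Lots of 1,659 are cheaper by $108.07.

$108.07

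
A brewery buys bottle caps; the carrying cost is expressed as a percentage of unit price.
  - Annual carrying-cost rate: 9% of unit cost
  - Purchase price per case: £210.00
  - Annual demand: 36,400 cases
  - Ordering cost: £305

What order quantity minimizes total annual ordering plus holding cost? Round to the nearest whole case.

Holding cost per case per year: H = 9% × £210 = £18.9000
Optimal lot size Q* = (2 × 36,400 × £305 / £18.9)^½ ≈ 1,083.89

1,084 cases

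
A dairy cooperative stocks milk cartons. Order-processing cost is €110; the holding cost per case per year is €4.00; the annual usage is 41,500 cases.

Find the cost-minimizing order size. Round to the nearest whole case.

2DS/H = 2·41,500·110/4 = 2,282,500.00
EOQ = √2,282,500.00 ≈ 1,510.79

1,511 cases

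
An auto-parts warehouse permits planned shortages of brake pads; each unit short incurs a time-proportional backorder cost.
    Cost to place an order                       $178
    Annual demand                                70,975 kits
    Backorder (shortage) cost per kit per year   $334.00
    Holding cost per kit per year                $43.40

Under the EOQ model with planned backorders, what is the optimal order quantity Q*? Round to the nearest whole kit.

811 kits

Basic EOQ = √(2·70,975·178/43.4) = 763.015
Backorder adjustment √((H+b)/b) = √((43.4+334)/334) = 1.0630
Q* = 763.015 × 1.0630 ≈ 811.07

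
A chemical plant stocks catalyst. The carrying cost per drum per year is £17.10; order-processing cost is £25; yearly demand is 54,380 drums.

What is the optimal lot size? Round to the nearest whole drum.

399 drums

EOQ = √(2DS/H) = √(2 × 54,380 × 25 / 17.1)
    = √(159,005.85) ≈ 398.76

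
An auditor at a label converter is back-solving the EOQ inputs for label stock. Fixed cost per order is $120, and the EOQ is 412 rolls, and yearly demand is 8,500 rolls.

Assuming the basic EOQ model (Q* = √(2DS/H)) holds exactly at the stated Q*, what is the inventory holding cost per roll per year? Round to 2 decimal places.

$12.02

From Q* = √(2DS/H) ⇒ Q*² = 2DS/H.
H = 2DS / Q² = 2 × 8,500 × 120 / 412² = 12.0181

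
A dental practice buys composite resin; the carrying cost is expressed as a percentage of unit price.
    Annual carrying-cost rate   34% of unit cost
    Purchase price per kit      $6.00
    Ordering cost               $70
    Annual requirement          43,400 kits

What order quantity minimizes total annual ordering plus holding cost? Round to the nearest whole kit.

1,726 kits

H = i·C = 0.34 × $6 = $2.0400 per kit-year
Q* = √(2·D·S / H) = √(2·43,400·70 / 2.04) = √2,978,431.4 ≈ 1,725.81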